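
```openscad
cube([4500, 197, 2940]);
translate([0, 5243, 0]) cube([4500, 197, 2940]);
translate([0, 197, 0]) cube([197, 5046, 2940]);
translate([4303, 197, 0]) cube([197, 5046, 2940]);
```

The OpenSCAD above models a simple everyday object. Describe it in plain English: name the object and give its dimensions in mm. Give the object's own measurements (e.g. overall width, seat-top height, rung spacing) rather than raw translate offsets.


The wall frame of a small rectangular building: four walls, each 2940 mm tall and 197 mm thick, enclosing a footprint 4500 mm (x) by 5440 mm (y) outside-to-outside, with no floor or roof. The front and back walls (the −y and +y sides) span the full width; the two side walls fit between them.


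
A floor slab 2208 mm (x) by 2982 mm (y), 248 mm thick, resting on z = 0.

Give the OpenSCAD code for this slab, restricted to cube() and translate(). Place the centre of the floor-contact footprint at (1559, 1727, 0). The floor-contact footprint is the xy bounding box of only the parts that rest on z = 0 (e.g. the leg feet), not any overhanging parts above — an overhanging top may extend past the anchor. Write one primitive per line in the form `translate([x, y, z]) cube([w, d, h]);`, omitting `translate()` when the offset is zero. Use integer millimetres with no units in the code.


translate([455, 236, 0]) cube([2208, 2982, 248]);


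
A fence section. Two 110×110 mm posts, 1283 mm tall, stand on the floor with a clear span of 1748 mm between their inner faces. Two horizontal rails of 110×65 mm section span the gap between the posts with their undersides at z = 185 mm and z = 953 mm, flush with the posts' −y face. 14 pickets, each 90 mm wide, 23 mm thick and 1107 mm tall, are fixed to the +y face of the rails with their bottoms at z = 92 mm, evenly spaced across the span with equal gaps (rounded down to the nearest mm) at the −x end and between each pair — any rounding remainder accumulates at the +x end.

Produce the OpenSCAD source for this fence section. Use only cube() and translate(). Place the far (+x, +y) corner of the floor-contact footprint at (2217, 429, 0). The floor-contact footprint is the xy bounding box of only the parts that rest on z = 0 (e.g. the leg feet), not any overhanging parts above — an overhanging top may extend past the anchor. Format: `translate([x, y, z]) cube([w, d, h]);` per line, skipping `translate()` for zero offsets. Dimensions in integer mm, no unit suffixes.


translate([249, 319, 0]) cube([110, 110, 1283]);
translate([2107, 319, 0]) cube([110, 110, 1283]);
translate([359, 319, 185]) cube([1748, 110, 65]);
translate([359, 319, 953]) cube([1748, 110, 65]);
translate([391, 429, 92]) cube([90, 23, 1107]);
translate([513, 429, 92]) cube([90, 23, 1107]);
translate([635, 429, 92]) cube([90, 23, 1107]);
translate([757, 429, 92]) cube([90, 23, 1107]);
translate([879, 429, 92]) cube([90, 23, 1107]);
translate([1001, 429, 92]) cube([90, 23, 1107]);
translate([1123, 429, 92]) cube([90, 23, 1107]);
translate([1245, 429, 92]) cube([90, 23, 1107]);
translate([1367, 429, 92]) cube([90, 23, 1107]);
translate([1489, 429, 92]) cube([90, 23, 1107]);
translate([1611, 429, 92]) cube([90, 23, 1107]);
translate([1733, 429, 92]) cube([90, 23, 1107]);
translate([1855, 429, 92]) cube([90, 23, 1107]);
translate([1977, 429, 92]) cube([90, 23, 1107]);


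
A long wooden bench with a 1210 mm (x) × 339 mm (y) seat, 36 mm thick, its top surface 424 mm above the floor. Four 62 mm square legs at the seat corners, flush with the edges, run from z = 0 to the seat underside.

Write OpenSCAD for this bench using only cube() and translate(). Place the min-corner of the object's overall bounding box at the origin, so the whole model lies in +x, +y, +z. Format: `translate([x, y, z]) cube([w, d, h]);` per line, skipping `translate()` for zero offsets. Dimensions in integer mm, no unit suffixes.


translate([0, 0, 388]) cube([1210, 339, 36]);
cube([62, 62, 388]);
translate([0, 277, 0]) cube([62, 62, 388]);
translate([1148, 0, 0]) cube([62, 62, 388]);
translate([1148, 277, 0]) cube([62, 62, 388]);


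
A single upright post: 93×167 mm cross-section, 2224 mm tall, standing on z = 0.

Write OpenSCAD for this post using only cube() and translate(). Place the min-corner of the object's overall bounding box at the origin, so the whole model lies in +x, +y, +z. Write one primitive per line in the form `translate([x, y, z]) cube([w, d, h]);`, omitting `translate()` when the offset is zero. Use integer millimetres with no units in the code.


cube([93, 167, 2224]);


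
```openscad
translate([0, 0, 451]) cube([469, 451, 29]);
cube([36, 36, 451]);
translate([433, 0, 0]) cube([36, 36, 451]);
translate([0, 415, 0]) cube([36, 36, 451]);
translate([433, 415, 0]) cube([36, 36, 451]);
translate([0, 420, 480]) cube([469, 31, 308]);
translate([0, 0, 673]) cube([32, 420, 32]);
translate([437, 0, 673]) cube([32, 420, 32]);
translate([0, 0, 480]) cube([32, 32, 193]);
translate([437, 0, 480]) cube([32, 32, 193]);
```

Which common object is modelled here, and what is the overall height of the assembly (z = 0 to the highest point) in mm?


A chair. The overall height is 788 mm.

A slab on four corner posts with a tall panel at the back — a chair. The seat slab sits at z = 451 with thickness 29, and the 308 mm backrest starts at the seat top, so the overall height is 451 + 29 + 308 = 788 mm.


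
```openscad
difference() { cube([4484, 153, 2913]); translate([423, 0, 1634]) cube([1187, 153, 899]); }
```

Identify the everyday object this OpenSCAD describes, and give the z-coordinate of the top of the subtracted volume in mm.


A wall with a window opening. The window head height is 2533 mm.

A wall with a rectangular opening subtracted — a window. Sill at z = 1634, opening 899 mm tall, so the head is at 1634 + 899 = 2533 mm.


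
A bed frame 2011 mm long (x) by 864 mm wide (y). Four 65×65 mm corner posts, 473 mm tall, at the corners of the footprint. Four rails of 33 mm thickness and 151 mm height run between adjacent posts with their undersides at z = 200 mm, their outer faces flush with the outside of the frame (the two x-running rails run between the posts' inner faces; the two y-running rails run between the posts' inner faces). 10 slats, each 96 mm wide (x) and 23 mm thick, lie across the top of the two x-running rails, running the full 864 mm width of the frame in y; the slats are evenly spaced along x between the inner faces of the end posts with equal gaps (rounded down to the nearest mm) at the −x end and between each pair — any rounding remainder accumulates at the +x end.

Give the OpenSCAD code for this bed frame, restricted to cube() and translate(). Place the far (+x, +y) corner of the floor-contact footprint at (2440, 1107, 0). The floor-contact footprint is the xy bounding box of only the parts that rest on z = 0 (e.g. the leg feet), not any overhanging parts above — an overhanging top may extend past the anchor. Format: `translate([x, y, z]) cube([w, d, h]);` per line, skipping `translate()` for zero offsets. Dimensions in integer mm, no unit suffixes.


translate([429, 243, 0]) cube([65, 65, 473]);
translate([429, 1042, 0]) cube([65, 65, 473]);
translate([2375, 243, 0]) cube([65, 65, 473]);
translate([2375, 1042, 0]) cube([65, 65, 473]);
translate([494, 243, 200]) cube([1881, 33, 151]);
translate([494, 1074, 200]) cube([1881, 33, 151]);
translate([429, 308, 200]) cube([33, 734, 151]);
translate([2407, 308, 200]) cube([33, 734, 151]);
translate([577, 243, 351]) cube([96, 864, 23]);
translate([756, 243, 351]) cube([96, 864, 23]);
translate([935, 243, 351]) cube([96, 864, 23]);
translate([1114, 243, 351]) cube([96, 864, 23]);
translate([1293, 243, 351]) cube([96, 864, 23]);
translate([1472, 243, 351]) cube([96, 864, 23]);
translate([1651, 243, 351]) cube([96, 864, 23]);
translate([1830, 243, 351]) cube([96, 864, 23]);
translate([2009, 243, 351]) cube([96, 864, 23]);
translate([2188, 243, 351]) cube([96, 864, 23]);


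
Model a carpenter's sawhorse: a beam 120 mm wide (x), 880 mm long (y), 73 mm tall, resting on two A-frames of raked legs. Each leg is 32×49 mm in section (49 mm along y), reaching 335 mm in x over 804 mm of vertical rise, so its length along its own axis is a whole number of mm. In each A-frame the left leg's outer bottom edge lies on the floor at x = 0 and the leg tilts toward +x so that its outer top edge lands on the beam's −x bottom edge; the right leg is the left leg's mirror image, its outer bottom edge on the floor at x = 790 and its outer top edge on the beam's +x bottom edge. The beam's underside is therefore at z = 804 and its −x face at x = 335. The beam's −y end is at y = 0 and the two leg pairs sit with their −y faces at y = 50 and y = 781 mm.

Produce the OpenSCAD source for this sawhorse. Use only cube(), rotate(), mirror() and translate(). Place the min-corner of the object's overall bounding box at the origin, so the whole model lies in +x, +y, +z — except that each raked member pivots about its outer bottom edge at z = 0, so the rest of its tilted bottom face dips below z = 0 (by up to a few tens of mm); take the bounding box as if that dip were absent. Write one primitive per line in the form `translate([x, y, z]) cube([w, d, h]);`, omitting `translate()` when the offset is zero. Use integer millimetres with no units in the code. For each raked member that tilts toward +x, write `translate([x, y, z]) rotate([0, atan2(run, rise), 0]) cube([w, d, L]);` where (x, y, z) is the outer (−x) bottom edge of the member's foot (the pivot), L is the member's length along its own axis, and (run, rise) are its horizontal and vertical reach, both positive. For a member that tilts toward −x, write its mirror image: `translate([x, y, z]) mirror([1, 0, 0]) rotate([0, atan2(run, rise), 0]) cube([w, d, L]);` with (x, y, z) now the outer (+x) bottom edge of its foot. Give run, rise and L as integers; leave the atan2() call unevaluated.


translate([335, 0, 804]) cube([120, 880, 73]);
translate([0, 50, 0]) rotate([0, atan2(335, 804), 0]) cube([32, 49, 871]);
translate([790, 50, 0]) mirror([1, 0, 0]) rotate([0, atan2(335, 804), 0]) cube([32, 49, 871]);
translate([0, 781, 0]) rotate([0, atan2(335, 804), 0]) cube([32, 49, 871]);
translate([790, 781, 0]) mirror([1, 0, 0]) rotate([0, atan2(335, 804), 0]) cube([32, 49, 871]);


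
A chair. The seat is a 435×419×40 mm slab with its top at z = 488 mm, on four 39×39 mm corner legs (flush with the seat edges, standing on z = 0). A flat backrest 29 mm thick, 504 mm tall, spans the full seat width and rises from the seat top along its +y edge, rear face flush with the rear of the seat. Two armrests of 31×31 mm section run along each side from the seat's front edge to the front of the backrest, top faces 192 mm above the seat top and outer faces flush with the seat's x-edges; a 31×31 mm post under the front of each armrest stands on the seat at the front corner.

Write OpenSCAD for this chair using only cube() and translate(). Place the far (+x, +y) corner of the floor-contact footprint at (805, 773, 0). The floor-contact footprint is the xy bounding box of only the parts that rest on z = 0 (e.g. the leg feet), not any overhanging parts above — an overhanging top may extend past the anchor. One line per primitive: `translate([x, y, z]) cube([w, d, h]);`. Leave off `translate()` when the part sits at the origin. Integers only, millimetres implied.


translate([370, 354, 448]) cube([435, 419, 40]);
translate([370, 354, 0]) cube([39, 39, 448]);
translate([766, 354, 0]) cube([39, 39, 448]);
translate([370, 734, 0]) cube([39, 39, 448]);
translate([766, 734, 0]) cube([39, 39, 448]);
translate([370, 744, 488]) cube([435, 29, 504]);
translate([370, 354, 649]) cube([31, 390, 31]);
translate([774, 354, 649]) cube([31, 390, 31]);
translate([370, 354, 488]) cube([31, 31, 161]);
translate([774, 354, 488]) cube([31, 31, 161]);


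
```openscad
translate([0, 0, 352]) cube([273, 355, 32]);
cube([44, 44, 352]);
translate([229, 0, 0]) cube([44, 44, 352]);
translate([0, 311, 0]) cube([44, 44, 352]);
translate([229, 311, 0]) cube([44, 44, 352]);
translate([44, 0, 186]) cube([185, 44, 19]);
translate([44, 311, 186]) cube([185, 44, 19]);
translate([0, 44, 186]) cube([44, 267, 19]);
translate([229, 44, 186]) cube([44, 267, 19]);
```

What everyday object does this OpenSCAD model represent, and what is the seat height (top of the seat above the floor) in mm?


A stool. The seat height is 384 mm.

A 273×355×32 slab at z = 352 on four corner posts — a stool. The seat top is 352 + 32 = 384 mm.


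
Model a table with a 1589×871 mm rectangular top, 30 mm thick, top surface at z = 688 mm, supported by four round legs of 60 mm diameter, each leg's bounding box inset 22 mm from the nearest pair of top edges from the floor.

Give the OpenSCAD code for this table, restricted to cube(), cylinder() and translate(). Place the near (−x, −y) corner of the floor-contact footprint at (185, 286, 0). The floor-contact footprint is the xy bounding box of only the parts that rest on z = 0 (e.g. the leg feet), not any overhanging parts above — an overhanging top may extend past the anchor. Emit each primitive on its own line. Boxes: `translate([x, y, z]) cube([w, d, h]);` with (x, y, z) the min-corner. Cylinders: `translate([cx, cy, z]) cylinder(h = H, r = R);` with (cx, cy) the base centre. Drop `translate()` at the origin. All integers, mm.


translate([163, 264, 658]) cube([1589, 871, 30]);
translate([215, 316, 0]) cylinder(h = 658, r = 30);
translate([1700, 316, 0]) cylinder(h = 658, r = 30);
translate([215, 1083, 0]) cylinder(h = 658, r = 30);
translate([1700, 1083, 0]) cylinder(h = 658, r = 30);


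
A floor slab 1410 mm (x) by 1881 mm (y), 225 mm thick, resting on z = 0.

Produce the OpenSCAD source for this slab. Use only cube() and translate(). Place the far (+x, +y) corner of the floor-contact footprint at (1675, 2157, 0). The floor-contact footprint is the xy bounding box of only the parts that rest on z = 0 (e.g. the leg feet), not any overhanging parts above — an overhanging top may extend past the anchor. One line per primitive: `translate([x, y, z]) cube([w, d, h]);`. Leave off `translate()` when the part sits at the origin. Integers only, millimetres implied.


translate([265, 276, 0]) cube([1410, 1881, 225]);


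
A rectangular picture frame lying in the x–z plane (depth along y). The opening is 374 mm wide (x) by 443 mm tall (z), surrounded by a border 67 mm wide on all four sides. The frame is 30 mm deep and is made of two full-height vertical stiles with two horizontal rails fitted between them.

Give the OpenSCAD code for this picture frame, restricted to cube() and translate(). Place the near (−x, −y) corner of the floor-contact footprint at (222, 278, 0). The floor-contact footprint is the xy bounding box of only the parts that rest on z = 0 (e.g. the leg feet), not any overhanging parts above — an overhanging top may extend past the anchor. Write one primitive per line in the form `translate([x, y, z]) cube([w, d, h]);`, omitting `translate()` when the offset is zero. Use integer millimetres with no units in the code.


translate([222, 278, 0]) cube([67, 30, 577]);
translate([663, 278, 0]) cube([67, 30, 577]);
translate([289, 278, 0]) cube([374, 30, 67]);
translate([289, 278, 510]) cube([374, 30, 67]);


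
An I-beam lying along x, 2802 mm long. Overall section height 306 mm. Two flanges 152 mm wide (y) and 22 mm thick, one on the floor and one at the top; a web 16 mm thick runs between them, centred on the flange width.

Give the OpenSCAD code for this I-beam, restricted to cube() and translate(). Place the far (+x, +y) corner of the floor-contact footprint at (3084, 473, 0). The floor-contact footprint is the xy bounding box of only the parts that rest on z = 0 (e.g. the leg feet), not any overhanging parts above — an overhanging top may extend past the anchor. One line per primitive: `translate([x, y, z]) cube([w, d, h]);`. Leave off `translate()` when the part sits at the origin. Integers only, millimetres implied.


translate([282, 321, 0]) cube([2802, 152, 22]);
translate([282, 389, 22]) cube([2802, 16, 262]);
translate([282, 321, 284]) cube([2802, 152, 22]);


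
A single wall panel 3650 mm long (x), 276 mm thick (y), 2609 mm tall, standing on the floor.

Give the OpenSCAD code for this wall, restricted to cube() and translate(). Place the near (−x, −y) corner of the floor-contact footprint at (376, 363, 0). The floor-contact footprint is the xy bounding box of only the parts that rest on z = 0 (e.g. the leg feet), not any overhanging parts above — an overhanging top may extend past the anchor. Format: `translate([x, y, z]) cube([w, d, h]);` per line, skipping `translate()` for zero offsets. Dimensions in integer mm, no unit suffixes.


translate([376, 363, 0]) cube([3650, 276, 2609]);


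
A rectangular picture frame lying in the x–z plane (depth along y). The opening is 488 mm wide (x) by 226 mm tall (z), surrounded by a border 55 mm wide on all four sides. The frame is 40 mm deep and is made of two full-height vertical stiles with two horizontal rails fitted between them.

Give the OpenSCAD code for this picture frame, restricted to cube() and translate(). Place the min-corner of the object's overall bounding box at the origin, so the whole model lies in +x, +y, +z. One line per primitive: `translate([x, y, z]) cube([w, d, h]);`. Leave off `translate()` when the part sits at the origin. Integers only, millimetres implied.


cube([55, 40, 336]);
translate([543, 0, 0]) cube([55, 40, 336]);
translate([55, 0, 0]) cube([488, 40, 55]);
translate([55, 0, 281]) cube([488, 40, 55]);


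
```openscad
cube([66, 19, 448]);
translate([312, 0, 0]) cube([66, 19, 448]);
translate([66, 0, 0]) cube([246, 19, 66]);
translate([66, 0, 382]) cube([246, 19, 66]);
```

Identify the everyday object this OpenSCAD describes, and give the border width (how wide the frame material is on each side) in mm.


A picture frame. The border width is 66 mm.

Four thin pieces enclosing a rectangular opening — a picture frame. The two full-height stiles are 448 mm tall; the top rail sits at z = 382 and is 66 mm tall, so the border above the opening is 448 − 382 = 66 mm, matching the stile x-width.


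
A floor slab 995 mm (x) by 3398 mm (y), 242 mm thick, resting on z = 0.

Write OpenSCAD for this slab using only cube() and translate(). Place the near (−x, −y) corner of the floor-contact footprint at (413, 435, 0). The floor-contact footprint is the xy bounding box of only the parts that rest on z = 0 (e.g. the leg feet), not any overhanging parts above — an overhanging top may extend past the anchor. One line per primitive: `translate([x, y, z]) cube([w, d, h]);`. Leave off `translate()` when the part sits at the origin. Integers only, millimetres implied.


translate([413, 435, 0]) cube([995, 3398, 242]);


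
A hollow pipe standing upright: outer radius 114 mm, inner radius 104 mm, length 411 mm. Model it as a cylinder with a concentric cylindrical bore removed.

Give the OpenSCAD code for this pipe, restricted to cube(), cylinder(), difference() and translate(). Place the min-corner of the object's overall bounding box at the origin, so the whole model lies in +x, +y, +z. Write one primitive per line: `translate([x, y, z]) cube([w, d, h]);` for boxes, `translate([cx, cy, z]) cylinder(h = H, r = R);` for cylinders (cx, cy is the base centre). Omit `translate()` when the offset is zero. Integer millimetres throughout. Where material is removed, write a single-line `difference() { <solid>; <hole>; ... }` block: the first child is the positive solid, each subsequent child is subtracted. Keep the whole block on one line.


difference() { translate([114, 114, 0]) cylinder(h = 411, r = 114); translate([114, 114, 0]) cylinder(h = 411, r = 104); }


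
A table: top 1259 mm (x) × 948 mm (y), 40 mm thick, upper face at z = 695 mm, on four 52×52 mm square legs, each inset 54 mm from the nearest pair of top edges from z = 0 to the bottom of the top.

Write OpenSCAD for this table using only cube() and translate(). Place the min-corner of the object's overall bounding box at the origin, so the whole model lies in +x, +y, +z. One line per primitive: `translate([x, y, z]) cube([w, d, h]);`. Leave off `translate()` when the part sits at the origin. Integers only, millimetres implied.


// leg_h = 695 - 40 = 655
translate([0, 0, 655]) cube([1259, 948, 40]);
translate([54, 54, 0]) cube([52, 52, 655]);
translate([1153, 54, 0]) cube([52, 52, 655]);
translate([54, 842, 0]) cube([52, 52, 655]);
translate([1153, 842, 0]) cube([52, 52, 655]);


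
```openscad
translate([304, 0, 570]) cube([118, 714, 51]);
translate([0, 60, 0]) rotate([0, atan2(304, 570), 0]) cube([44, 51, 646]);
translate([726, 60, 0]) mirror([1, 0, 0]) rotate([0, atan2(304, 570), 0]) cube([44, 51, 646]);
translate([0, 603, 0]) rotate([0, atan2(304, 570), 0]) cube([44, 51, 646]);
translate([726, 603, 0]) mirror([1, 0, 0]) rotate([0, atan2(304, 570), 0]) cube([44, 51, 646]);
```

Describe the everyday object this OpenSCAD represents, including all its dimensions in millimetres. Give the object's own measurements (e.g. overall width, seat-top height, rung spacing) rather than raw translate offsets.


A sawhorse. A 118×714×51 mm beam (x, y, z) sits on two A-frame leg pairs. Each pair is two raked legs of 44×51 mm section (51 mm along y) splaying symmetrically in x. Each leg rises 570 mm vertically over 304 mm of horizontal reach and is 646 mm long along its own axis. Every leg's outer bottom edge rests on the floor and its outer top edge meets a bottom edge of the beam — the left legs (tilting toward +x) meet the beam's −x bottom edge, the right legs (their mirror images, tilting toward −x) meet its +x bottom edge — so the leg tops tuck under the beam, the beam's underside is 570 mm above the floor, and the feet are 726 mm apart outside-to-outside with the beam centred between them. The two leg pairs are set in 60 mm from either end of the beam.


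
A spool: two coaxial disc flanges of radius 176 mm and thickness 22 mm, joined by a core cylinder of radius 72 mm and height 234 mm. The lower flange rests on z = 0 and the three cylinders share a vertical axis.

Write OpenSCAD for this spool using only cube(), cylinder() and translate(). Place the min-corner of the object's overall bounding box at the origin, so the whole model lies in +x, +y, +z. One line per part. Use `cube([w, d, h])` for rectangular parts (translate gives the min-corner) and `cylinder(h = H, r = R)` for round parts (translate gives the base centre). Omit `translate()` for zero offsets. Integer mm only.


translate([176, 176, 0]) cylinder(h = 22, r = 176);
translate([176, 176, 22]) cylinder(h = 234, r = 72);
translate([176, 176, 256]) cylinder(h = 22, r = 176);


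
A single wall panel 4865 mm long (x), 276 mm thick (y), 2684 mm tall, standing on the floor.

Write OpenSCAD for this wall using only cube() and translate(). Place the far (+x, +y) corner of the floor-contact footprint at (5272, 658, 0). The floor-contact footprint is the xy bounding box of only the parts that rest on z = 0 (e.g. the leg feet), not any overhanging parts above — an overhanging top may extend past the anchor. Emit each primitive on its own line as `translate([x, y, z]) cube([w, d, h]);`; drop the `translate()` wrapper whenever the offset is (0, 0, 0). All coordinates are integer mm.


translate([407, 382, 0]) cube([4865, 276, 2684]);


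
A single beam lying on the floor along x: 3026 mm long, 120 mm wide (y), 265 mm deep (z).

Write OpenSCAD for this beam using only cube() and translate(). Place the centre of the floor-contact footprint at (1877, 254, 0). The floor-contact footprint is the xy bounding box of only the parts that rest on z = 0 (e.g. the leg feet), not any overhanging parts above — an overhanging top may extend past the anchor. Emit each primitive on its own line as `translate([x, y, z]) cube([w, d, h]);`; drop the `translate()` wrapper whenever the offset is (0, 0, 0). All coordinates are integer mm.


translate([364, 194, 0]) cube([3026, 120, 265]);


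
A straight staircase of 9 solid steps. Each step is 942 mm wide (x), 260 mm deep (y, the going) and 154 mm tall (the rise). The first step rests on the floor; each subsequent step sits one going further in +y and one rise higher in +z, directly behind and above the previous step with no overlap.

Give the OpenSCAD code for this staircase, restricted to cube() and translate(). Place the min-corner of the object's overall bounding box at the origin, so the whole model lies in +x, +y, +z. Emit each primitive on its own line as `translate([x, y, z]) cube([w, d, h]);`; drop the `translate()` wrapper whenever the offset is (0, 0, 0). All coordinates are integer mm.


cube([942, 260, 154]);
translate([0, 260, 154]) cube([942, 260, 154]);
translate([0, 520, 308]) cube([942, 260, 154]);
translate([0, 780, 462]) cube([942, 260, 154]);
translate([0, 1040, 616]) cube([942, 260, 154]);
translate([0, 1300, 770]) cube([942, 260, 154]);
translate([0, 1560, 924]) cube([942, 260, 154]);
translate([0, 1820, 1078]) cube([942, 260, 154]);
translate([0, 2080, 1232]) cube([942, 260, 154]);


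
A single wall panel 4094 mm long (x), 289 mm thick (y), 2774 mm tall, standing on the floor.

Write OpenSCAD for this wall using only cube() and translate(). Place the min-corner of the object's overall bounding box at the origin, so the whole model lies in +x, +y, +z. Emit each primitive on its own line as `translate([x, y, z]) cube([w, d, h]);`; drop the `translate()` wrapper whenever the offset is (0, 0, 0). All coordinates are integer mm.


cube([4094, 289, 2774]);


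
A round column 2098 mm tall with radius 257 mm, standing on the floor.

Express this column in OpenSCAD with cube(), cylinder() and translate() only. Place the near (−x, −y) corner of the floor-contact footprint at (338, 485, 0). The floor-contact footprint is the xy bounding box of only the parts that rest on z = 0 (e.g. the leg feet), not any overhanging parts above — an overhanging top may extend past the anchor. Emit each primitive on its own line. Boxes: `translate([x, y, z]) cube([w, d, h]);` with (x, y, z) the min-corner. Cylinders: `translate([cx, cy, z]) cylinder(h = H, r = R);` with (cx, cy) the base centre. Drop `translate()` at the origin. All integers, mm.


translate([595, 742, 0]) cylinder(h = 2098, r = 257);


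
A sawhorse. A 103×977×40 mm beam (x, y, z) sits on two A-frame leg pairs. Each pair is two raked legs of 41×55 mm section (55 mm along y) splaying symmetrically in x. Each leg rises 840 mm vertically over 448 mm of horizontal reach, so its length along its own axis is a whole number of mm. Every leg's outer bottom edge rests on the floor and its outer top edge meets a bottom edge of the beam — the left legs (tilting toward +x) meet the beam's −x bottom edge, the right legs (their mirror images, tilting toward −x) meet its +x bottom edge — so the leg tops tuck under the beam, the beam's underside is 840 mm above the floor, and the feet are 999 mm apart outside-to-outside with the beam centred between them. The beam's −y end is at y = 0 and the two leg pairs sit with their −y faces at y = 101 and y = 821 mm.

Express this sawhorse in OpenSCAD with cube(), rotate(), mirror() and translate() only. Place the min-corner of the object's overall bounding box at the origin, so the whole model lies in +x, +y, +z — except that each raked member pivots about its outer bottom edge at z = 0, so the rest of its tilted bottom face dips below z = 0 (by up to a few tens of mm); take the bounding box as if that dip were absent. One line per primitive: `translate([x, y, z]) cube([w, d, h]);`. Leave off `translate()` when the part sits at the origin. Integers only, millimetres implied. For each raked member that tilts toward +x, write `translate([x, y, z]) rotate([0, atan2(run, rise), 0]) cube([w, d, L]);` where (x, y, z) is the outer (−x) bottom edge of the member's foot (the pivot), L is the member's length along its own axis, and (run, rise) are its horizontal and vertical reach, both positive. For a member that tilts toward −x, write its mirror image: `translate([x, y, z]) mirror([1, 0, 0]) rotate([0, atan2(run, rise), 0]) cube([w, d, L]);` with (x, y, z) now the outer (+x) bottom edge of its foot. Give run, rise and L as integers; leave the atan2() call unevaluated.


// leg length = √(448² + 840²) = 952
// right-leg outer foot x = 2·448 + 103 = 999
// beam min-corner = (448, 0, 840)
translate([448, 0, 840]) cube([103, 977, 40]);
translate([0, 101, 0]) rotate([0, atan2(448, 840), 0]) cube([41, 55, 952]);
translate([999, 101, 0]) mirror([1, 0, 0]) rotate([0, atan2(448, 840), 0]) cube([41, 55, 952]);
translate([0, 821, 0]) rotate([0, atan2(448, 840), 0]) cube([41, 55, 952]);
translate([999, 821, 0]) mirror([1, 0, 0]) rotate([0, atan2(448, 840), 0]) cube([41, 55, 952]);


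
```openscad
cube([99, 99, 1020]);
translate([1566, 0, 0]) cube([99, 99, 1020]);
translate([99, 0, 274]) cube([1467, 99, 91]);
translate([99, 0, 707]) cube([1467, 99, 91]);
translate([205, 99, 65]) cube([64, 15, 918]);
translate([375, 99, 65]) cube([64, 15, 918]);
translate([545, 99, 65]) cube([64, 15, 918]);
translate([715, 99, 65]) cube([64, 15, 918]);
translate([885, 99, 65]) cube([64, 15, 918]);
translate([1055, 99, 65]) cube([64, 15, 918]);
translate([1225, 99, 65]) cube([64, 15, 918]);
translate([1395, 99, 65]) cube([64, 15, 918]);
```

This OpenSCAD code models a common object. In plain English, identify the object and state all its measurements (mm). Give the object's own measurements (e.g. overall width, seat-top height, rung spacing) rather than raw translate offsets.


A fence section. Two 99×99 mm posts, 1020 mm tall, stand on the floor with a clear span of 1467 mm between their inner faces. Two horizontal rails of 99×91 mm section span the gap between the posts with their undersides at z = 274 mm and z = 707 mm, flush with the posts' −y face. 8 pickets, each 64 mm wide, 15 mm thick and 918 mm tall, are fixed to the +y face of the rails with their bottoms at z = 65 mm, spaced across the span with a 106 mm gap after the −x post and between neighbouring pickets, with 107 mm left before the +x post.


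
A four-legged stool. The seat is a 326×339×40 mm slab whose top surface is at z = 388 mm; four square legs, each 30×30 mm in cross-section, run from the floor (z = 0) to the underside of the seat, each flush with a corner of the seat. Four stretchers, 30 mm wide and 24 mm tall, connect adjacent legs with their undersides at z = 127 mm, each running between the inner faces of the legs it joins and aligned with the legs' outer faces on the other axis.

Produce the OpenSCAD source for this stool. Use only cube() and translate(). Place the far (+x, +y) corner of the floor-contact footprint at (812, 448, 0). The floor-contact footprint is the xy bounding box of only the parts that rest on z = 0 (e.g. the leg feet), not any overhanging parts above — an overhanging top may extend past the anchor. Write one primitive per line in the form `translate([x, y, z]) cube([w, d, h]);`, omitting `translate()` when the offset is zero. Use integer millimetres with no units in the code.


translate([486, 109, 348]) cube([326, 339, 40]);
translate([486, 109, 0]) cube([30, 30, 348]);
translate([782, 109, 0]) cube([30, 30, 348]);
translate([486, 418, 0]) cube([30, 30, 348]);
translate([782, 418, 0]) cube([30, 30, 348]);
translate([516, 109, 127]) cube([266, 30, 24]);
translate([516, 418, 127]) cube([266, 30, 24]);
translate([486, 139, 127]) cube([30, 279, 24]);
translate([782, 139, 127]) cube([30, 279, 24]);


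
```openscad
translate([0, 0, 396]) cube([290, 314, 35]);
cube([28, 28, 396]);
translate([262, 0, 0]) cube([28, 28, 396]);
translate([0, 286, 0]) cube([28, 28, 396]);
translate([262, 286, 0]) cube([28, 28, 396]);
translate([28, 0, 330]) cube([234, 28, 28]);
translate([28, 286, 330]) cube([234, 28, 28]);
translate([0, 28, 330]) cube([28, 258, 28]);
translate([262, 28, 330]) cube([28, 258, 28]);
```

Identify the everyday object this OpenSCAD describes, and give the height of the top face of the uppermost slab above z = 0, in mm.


A stool. The seat height is 431 mm.

A 290×314×35 slab at z = 396 on four corner posts — a stool. The seat top is 396 + 35 = 431 mm.


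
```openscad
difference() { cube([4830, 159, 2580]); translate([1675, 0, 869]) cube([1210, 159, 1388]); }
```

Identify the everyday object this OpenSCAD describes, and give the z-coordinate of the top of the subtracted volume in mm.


A wall with a window opening. The window head height is 2257 mm.

A wall with a rectangular opening subtracted — a window. Sill at z = 869, opening 1388 mm tall, so the head is at 869 + 1388 = 2257 mm.


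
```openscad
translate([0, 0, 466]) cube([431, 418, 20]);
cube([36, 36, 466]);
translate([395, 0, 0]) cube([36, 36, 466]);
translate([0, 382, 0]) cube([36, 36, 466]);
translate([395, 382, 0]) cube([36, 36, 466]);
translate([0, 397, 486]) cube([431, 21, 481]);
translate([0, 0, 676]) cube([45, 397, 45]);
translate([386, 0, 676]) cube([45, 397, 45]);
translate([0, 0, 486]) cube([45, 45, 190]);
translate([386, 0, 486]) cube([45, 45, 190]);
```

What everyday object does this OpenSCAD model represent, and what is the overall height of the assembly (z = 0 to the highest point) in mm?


A chair. The overall height is 967 mm.

A slab on four corner posts with a tall panel at the back — a chair. The seat slab sits at z = 466 with thickness 20, and the 481 mm backrest starts at the seat top, so the overall height is 466 + 20 + 481 = 967 mm.


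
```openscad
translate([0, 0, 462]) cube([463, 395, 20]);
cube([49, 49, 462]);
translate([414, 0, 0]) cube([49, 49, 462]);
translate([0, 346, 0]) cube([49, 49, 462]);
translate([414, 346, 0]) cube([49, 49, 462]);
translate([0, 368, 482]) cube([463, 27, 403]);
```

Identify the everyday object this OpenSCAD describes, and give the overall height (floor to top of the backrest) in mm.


A chair. The overall height is 885 mm.

A slab on four corner posts with a tall panel at the back — a chair. The seat slab sits at z = 462 with thickness 20, and the 403 mm backrest starts at the seat top, so the overall height is 462 + 20 + 403 = 885 mm.


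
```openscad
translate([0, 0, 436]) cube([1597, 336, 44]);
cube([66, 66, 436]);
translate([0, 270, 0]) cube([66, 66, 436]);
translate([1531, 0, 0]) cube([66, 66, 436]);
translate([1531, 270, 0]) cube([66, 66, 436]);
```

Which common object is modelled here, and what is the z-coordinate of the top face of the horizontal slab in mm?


A bench. The seat-top height is 480 mm.

A long slab on four corner posts — a bench. The slab sits at z = 436 with thickness 44, so the top is 436 + 44 = 480 mm.


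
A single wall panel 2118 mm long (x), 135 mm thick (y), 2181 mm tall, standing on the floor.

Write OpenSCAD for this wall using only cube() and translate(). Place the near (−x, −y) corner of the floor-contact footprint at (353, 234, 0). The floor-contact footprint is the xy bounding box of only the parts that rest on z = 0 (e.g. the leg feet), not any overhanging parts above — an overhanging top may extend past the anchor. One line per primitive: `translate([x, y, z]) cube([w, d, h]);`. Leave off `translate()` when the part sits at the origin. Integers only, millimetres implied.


translate([353, 234, 0]) cube([2118, 135, 2181]);


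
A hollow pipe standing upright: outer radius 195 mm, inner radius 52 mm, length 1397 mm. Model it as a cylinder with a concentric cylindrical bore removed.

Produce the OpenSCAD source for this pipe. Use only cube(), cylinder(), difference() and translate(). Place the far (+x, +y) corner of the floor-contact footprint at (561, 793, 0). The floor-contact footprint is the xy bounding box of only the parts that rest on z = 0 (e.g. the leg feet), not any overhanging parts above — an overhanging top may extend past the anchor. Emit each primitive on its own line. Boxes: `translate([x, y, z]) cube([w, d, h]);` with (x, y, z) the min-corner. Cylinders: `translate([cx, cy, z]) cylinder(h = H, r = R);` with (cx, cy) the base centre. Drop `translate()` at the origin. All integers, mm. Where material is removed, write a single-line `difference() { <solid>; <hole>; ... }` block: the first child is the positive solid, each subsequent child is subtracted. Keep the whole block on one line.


difference() { translate([366, 598, 0]) cylinder(h = 1397, r = 195); translate([366, 598, 0]) cylinder(h = 1397, r = 52); }


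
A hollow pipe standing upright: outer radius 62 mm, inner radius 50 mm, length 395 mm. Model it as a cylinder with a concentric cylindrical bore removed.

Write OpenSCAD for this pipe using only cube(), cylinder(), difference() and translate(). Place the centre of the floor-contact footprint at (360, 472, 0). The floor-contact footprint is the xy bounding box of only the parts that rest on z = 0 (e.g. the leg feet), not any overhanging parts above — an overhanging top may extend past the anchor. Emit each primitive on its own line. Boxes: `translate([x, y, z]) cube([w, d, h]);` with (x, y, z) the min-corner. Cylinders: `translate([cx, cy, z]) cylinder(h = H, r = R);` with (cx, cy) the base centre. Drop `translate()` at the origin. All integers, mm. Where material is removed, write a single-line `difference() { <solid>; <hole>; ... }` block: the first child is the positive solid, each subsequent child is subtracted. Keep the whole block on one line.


difference() { translate([360, 472, 0]) cylinder(h = 395, r = 62); translate([360, 472, 0]) cylinder(h = 395, r = 50); }


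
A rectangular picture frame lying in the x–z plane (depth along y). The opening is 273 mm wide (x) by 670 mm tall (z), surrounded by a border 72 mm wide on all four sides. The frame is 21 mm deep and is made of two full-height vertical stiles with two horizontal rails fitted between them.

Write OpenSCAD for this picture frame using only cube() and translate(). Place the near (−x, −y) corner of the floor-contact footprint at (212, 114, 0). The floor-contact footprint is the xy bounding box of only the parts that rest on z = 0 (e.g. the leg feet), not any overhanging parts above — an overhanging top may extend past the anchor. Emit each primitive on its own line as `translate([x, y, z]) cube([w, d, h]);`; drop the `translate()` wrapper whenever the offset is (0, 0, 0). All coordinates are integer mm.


translate([212, 114, 0]) cube([72, 21, 814]);
translate([557, 114, 0]) cube([72, 21, 814]);
translate([284, 114, 0]) cube([273, 21, 72]);
translate([284, 114, 742]) cube([273, 21, 72]);


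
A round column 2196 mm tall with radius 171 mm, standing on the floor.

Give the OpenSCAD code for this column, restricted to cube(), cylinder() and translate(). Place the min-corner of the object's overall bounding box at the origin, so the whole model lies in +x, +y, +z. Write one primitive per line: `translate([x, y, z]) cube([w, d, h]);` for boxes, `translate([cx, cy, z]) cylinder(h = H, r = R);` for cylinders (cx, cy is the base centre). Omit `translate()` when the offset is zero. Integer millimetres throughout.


translate([171, 171, 0]) cylinder(h = 2196, r = 171);


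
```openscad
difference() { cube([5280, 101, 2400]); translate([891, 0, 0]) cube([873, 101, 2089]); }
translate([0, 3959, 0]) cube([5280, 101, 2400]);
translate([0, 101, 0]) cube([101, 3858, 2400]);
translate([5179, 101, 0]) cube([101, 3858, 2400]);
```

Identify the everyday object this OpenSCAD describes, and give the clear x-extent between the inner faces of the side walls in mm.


A single room. The interior width is 5078 mm.

Four walls enclosing a rectangle with a door in the front wall — a room. Outside width 5280 minus two 101 mm walls gives 5078 mm.


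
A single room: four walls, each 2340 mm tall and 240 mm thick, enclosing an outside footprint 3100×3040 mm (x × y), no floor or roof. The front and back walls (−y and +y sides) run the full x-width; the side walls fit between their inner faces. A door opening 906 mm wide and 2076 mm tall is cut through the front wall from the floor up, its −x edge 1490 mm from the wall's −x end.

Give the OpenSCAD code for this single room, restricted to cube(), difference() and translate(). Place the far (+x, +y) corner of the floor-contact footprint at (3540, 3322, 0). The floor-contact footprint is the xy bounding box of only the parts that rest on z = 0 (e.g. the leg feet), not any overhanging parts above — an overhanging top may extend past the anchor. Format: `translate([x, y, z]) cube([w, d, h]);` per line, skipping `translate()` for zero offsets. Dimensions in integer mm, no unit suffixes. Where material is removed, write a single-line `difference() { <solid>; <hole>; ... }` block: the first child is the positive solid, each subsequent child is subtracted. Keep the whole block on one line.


difference() { translate([440, 282, 0]) cube([3100, 240, 2340]); translate([1930, 282, 0]) cube([906, 240, 2076]); }
translate([440, 3082, 0]) cube([3100, 240, 2340]);
translate([440, 522, 0]) cube([240, 2560, 2340]);
translate([3300, 522, 0]) cube([240, 2560, 2340]);
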